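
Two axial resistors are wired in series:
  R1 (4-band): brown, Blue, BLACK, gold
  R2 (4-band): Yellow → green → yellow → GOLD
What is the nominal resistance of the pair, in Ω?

R1: brown, blue → 16; black ×1 → 16 Ω.
R2: yellow, green → 45; yellow ×10^4 → 450000 Ω.
Series: 16 + 450000 = 450016 Ω.

450016 Ω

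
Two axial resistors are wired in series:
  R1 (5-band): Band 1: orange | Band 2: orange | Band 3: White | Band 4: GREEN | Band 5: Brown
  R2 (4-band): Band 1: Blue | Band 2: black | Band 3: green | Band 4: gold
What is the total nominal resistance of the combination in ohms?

R1: orange, orange, white → 339; green ×10^5 → 33900000 Ω.
R2: blue, black → 60; green ×10^5 → 6000000 Ω.
Series: 33900000 + 6000000 = 39900000 Ω.

39900000 Ω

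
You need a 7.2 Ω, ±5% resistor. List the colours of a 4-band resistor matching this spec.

violet, red, gold, gold

7.2 Ω = 72 × 10^-1.
7 → violet
2 → red
Multiplier 10^-1 → gold.
±5% tolerance → gold.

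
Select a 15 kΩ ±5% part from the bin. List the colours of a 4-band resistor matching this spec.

brown, green, orange, gold

15000 Ω = 15 × 10^3.
1 → brown
5 → green
Multiplier 10^3 → orange.
±5% tolerance → gold.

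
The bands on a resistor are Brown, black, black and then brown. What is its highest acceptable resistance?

Brown → 1 (first significant figure)
Black → 0 (second significant figure)
Black → ×1 multiplier
Brown → ±1% tolerance
10 × 1 = 10 Ω
Highest = 10 × (1 + 1/100) = 10.1 Ω.

10.1 Ω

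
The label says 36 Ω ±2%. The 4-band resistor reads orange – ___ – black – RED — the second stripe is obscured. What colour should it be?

36 Ω = 36 × 10^0.
The second band gives digit 6 of the significand, and 6 is blue.

blue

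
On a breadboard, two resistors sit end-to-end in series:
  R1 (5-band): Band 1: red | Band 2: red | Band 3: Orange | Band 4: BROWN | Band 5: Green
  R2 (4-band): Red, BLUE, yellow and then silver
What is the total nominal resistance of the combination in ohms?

R1: red, red, orange → 223; brown ×10 → 2230 Ω.
R2: red, blue → 26; yellow ×10^4 → 260000 Ω.
Series: 2230 + 260000 = 262230 Ω.

262230 Ω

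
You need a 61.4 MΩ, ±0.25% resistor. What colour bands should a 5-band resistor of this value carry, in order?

blue, brown, yellow, green, blue

61400000 Ω = 614 × 10^5.
6 → blue
1 → brown
4 → yellow
Multiplier 10^5 → green.
±0.25% tolerance → blue.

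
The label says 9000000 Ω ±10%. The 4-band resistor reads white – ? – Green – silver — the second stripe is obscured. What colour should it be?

black

9000000 Ω = 90 × 10^5.
The second band gives digit 0 of the significand, and 0 is black.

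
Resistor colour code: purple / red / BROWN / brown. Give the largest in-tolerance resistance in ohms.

Violet → 7 (first significant figure)
Red → 2 (second significant figure)
Brown → ×10 multiplier
Brown → ±1% tolerance
72 × 10 = 720 Ω
Largest = 720 × (1 + 1/100) = 727.2 Ω.

727.2 Ω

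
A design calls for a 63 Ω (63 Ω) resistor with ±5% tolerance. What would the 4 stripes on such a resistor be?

blue, orange, black, gold

63 Ω = 63 × 10^0.
6 → blue
3 → orange
Multiplier 10^0 → black.
±5% tolerance → gold.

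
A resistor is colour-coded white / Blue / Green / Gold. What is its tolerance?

The last band, gold, is the tolerance band.
Gold corresponds to ±5%.

±5%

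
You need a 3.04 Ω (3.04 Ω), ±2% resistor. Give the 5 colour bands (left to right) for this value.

3.04 Ω = 304 × 10^-2.
3 → orange
0 → black
4 → yellow
Multiplier 10^-2 → silver.
±2% tolerance → red.

orange, black, yellow, silver, red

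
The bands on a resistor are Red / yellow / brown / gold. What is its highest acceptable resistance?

252 Ω

Red → 2 (first significant figure)
Yellow → 4 (second significant figure)
Brown → ×10 multiplier
Gold → ±5% tolerance
24 × 10 = 240 Ω
Highest = 240 × (1 + 5/100) = 252 Ω.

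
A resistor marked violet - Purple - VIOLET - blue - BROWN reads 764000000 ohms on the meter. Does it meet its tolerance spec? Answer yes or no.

no

Violet → 7 (first significant figure)
Violet → 7 (second significant figure)
Violet → 7 (third significant figure)
Blue → ×10^6 multiplier
Brown → ±1% tolerance
777 × 1000000 = 777000000 Ω
Allowed range: 769230000 Ω to 784770000 Ω.
764000000 ohms lies outside that range.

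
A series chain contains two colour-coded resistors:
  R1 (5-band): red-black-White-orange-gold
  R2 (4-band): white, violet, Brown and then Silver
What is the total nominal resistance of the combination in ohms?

R1: red, black, white → 209; orange ×10^3 → 209000 Ω.
R2: white, violet → 97; brown ×10 → 970 Ω.
Series: 209000 + 970 = 209970 Ω.

209970 Ω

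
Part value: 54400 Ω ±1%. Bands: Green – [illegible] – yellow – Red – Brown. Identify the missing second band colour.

54400 Ω = 544 × 10^2.
The second band gives digit 4 of the significand, and 4 is yellow.

yellow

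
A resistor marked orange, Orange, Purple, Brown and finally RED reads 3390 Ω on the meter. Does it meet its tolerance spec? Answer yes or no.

yes

Orange → 3 (first significant figure)
Orange → 3 (second significant figure)
Violet → 7 (third significant figure)
Brown → ×10 multiplier
Red → ±2% tolerance
337 × 10 = 3370 Ω
Allowed range: 3302.6 Ω to 3437.4 Ω.
3390 Ω lies inside that range.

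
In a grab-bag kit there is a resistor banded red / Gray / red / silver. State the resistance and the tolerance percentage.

2800 Ω ±10%

Red → 2 (first significant figure)
Grey → 8 (second significant figure)
Red → ×10^2 multiplier
Silver → ±10% tolerance
28 × 100 = 2800 Ω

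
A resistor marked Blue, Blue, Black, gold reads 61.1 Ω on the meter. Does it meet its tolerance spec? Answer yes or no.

Blue → 6 (first significant figure)
Blue → 6 (second significant figure)
Black → ×1 multiplier
Gold → ±5% tolerance
66 × 1 = 66 Ω
Allowed range: 62.7 Ω to 69.3 Ω.
61.1 Ω lies outside that range.

no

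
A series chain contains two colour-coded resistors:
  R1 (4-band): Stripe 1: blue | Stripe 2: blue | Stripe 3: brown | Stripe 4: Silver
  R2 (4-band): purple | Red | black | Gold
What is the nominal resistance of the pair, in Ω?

732 Ω

R1: blue, blue → 66; brown ×10 → 660 Ω.
R2: violet, red → 72; black ×1 → 72 Ω.
Series: 660 + 72 = 732 Ω.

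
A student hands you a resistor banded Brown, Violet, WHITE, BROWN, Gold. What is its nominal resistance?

1790 Ω

Brown → 1 (first significant figure)
Violet → 7 (second significant figure)
White → 9 (third significant figure)
Brown → ×10 multiplier
179 × 10 = 1790 Ω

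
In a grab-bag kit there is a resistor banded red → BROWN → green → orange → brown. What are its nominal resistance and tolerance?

215000 Ω ±1%

Red → 2 (first significant figure)
Brown → 1 (second significant figure)
Green → 5 (third significant figure)
Orange → ×10^3 multiplier
Brown → ±1% tolerance
215 × 1000 = 215000 Ω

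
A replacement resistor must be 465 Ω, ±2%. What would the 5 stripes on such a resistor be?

yellow, blue, green, black, red

465 Ω = 465 × 10^0.
4 → yellow
6 → blue
5 → green
Multiplier 10^0 → black.
±2% tolerance → red.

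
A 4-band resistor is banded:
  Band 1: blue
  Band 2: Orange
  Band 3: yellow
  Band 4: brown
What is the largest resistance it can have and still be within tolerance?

636300 Ω

Blue → 6 (first significant figure)
Orange → 3 (second significant figure)
Yellow → ×10^4 multiplier
Brown → ±1% tolerance
63 × 10000 = 630000 Ω
Largest = 630000 × (1 + 1/100) = 636300 Ω.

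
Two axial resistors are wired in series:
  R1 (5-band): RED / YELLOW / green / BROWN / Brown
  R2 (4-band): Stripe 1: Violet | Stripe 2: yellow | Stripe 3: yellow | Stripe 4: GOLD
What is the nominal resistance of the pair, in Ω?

R1: red, yellow, green → 245; brown ×10 → 2450 Ω.
R2: violet, yellow → 74; yellow ×10^4 → 740000 Ω.
Series: 2450 + 740000 = 742450 Ω.

742450 Ω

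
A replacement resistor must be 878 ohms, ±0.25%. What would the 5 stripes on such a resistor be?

grey, violet, grey, black, blue

878 Ω = 878 × 10^0.
8 → grey
7 → violet
8 → grey
Multiplier 10^0 → black.
±0.25% tolerance → blue.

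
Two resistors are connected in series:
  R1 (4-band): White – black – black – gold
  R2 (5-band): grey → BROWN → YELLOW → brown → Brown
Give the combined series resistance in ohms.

R1: white, black → 90; black ×1 → 90 Ω.
R2: grey, brown, yellow → 814; brown ×10 → 8140 Ω.
Series: 90 + 8140 = 8230 Ω.

8230 Ω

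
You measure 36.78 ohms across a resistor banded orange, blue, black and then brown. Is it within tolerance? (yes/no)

no

Orange → 3 (first significant figure)
Blue → 6 (second significant figure)
Black → ×1 multiplier
Brown → ±1% tolerance
36 × 1 = 36 Ω
Allowed range: 35.64 Ω to 36.36 Ω.
36.78 ohms lies outside that range.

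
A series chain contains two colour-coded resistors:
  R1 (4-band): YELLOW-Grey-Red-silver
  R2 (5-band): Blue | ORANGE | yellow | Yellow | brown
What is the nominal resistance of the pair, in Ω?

6344800 Ω

R1: yellow, grey → 48; red ×10^2 → 4800 Ω.
R2: blue, orange, yellow → 634; yellow ×10^4 → 6340000 Ω.
Series: 4800 + 6340000 = 6344800 Ω.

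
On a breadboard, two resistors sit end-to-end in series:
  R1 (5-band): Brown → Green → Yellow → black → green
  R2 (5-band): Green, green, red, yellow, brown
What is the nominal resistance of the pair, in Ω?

5520154 Ω

R1: brown, green, yellow → 154; black ×1 → 154 Ω.
R2: green, green, red → 552; yellow ×10^4 → 5520000 Ω.
Series: 154 + 5520000 = 5520154 Ω.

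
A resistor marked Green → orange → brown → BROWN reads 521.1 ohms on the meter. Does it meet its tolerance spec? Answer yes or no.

Green → 5 (first significant figure)
Orange → 3 (second significant figure)
Brown → ×10 multiplier
Brown → ±1% tolerance
53 × 10 = 530 Ω
Allowed range: 524.7 Ω to 535.3 Ω.
521.1 ohms lies outside that range.

no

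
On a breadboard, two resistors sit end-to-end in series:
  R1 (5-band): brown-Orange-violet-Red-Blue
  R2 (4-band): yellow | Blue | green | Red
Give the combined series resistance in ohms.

R1: brown, orange, violet → 137; red ×10^2 → 13700 Ω.
R2: yellow, blue → 46; green ×10^5 → 4600000 Ω.
Series: 13700 + 4600000 = 4613700 Ω.

4613700 Ω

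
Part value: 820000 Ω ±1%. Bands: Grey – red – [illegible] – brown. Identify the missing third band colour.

820000 Ω = 82 × 10^4.
The third band is the multiplier, 10^4, which is yellow.

yellow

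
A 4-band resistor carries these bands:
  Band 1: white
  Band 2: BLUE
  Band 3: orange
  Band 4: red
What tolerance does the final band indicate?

±2%

The last band, red, is the tolerance band.
Red corresponds to ±2%.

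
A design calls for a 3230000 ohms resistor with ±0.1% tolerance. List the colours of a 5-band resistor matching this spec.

orange, red, orange, yellow, violet

3230000 Ω = 323 × 10^4.
3 → orange
2 → red
3 → orange
Multiplier 10^4 → yellow.
±0.1% tolerance → violet.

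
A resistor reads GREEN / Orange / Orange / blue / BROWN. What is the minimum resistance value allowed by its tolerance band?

527670000 Ω

Green → 5 (first significant figure)
Orange → 3 (second significant figure)
Orange → 3 (third significant figure)
Blue → ×10^6 multiplier
Brown → ±1% tolerance
533 × 1000000 = 533000000 Ω
Minimum = 533000000 × (1 − 1/100) = 527670000 Ω.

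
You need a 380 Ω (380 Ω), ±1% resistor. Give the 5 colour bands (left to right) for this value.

orange, grey, black, black, brown

380 Ω = 380 × 10^0.
3 → orange
8 → grey
0 → black
Multiplier 10^0 → black.
±1% tolerance → brown.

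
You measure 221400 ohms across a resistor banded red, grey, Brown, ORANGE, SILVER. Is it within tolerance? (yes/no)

Red → 2 (first significant figure)
Grey → 8 (second significant figure)
Brown → 1 (third significant figure)
Orange → ×10^3 multiplier
Silver → ±10% tolerance
281 × 1000 = 281000 Ω
Allowed range: 252900 Ω to 309100 Ω.
221400 ohms lies outside that range.

no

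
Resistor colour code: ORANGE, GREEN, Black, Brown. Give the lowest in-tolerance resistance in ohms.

Orange → 3 (first significant figure)
Green → 5 (second significant figure)
Black → ×1 multiplier
Brown → ±1% tolerance
35 × 1 = 35 Ω
Lowest = 35 × (1 − 1/100) = 34.65 Ω.

34.65 Ω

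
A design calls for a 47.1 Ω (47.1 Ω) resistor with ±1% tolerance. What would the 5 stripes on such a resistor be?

yellow, violet, brown, gold, brown

47.1 Ω = 471 × 10^-1.
4 → yellow
7 → violet
1 → brown
Multiplier 10^-1 → gold.
±1% tolerance → brown.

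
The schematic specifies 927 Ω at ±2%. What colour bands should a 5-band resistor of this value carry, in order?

927 Ω = 927 × 10^0.
9 → white
2 → red
7 → violet
Multiplier 10^0 → black.
±2% tolerance → red.

white, red, violet, black, red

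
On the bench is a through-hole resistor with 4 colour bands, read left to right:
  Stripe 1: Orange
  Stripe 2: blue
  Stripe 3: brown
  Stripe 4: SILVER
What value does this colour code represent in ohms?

Orange → 3 (first significant figure)
Blue → 6 (second significant figure)
Brown → ×10 multiplier
36 × 10 = 360 Ω

360 Ω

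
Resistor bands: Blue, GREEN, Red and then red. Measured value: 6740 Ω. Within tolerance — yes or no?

no

Blue → 6 (first significant figure)
Green → 5 (second significant figure)
Red → ×10^2 multiplier
Red → ±2% tolerance
65 × 100 = 6500 Ω
Allowed range: 6370 Ω to 6630 Ω.
6740 Ω lies outside that range.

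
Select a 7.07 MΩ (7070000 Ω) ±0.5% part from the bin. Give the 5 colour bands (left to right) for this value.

7070000 Ω = 707 × 10^4.
7 → violet
0 → black
7 → violet
Multiplier 10^4 → yellow.
±0.5% tolerance → green.

violet, black, violet, yellow, green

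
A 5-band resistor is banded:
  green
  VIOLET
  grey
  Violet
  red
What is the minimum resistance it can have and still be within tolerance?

5664400000 Ω

Green → 5 (first significant figure)
Violet → 7 (second significant figure)
Grey → 8 (third significant figure)
Violet → ×10^7 multiplier
Red → ±2% tolerance
578 × 10000000 = 5780000000 Ω
Minimum = 5780000000 × (1 − 2/100) = 5664400000 Ω.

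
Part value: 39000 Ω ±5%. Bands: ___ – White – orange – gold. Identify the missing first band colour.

39000 Ω = 39 × 10^3.
The first band gives digit 3 of the significand, and 3 is orange.

orange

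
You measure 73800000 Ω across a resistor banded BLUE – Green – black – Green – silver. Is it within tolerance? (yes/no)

no

Blue → 6 (first significant figure)
Green → 5 (second significant figure)
Black → 0 (third significant figure)
Green → ×10^5 multiplier
Silver → ±10% tolerance
650 × 100000 = 65000000 Ω
Allowed range: 58500000 Ω to 71500000 Ω.
73800000 Ω lies outside that range.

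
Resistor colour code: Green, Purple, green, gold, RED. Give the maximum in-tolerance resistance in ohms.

Green → 5 (first significant figure)
Violet → 7 (second significant figure)
Green → 5 (third significant figure)
Gold → ×0.1 multiplier
Red → ±2% tolerance
575 × 0.1 = 57.5 Ω
Maximum = 57.5 × (1 + 2/100) = 58.65 Ω.

58.65 Ω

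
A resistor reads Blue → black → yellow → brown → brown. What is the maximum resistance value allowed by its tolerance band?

6100.4 Ω

Blue → 6 (first significant figure)
Black → 0 (second significant figure)
Yellow → 4 (third significant figure)
Brown → ×10 multiplier
Brown → ±1% tolerance
604 × 10 = 6040 Ω
Maximum = 6040 × (1 + 1/100) = 6100.4 Ω.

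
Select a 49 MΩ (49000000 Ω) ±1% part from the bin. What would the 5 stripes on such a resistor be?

49000000 Ω = 490 × 10^5.
4 → yellow
9 → white
0 → black
Multiplier 10^5 → green.
±1% tolerance → brown.

yellow, white, black, green, brown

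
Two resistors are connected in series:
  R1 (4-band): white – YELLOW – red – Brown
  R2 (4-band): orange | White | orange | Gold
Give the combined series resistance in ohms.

48400 Ω

R1: white, yellow → 94; red ×10^2 → 9400 Ω.
R2: orange, white → 39; orange ×10^3 → 39000 Ω.
Series: 9400 + 39000 = 48400 Ω.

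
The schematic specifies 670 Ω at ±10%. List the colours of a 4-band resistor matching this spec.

670 Ω = 67 × 10^1.
6 → blue
7 → violet
Multiplier 10^1 → brown.
±10% tolerance → silver.

blue, violet, brown, silver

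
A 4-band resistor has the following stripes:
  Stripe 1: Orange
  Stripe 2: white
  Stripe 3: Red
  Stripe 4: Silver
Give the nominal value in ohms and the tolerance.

3900 Ω ±10%

Orange → 3 (first significant figure)
White → 9 (second significant figure)
Red → ×10^2 multiplier
Silver → ±10% tolerance
39 × 100 = 3900 Ω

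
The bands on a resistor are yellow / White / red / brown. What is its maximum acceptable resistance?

Yellow → 4 (first significant figure)
White → 9 (second significant figure)
Red → ×10^2 multiplier
Brown → ±1% tolerance
49 × 100 = 4900 Ω
Maximum = 4900 × (1 + 1/100) = 4949 Ω.

4949 Ω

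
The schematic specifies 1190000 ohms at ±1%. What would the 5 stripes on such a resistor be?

brown, brown, white, yellow, brown

1190000 Ω = 119 × 10^4.
1 → brown
1 → brown
9 → white
Multiplier 10^4 → yellow.
±1% tolerance → brown.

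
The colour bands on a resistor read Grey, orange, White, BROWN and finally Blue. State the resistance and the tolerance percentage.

8390 Ω ±0.25%

Grey → 8 (first significant figure)
Orange → 3 (second significant figure)
White → 9 (third significant figure)
Brown → ×10 multiplier
Blue → ±0.25% tolerance
839 × 10 = 8390 Ω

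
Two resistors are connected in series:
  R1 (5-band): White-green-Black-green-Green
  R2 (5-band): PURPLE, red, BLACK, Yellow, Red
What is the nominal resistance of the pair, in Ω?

R1: white, green, black → 950; green ×10^5 → 95000000 Ω.
R2: violet, red, black → 720; yellow ×10^4 → 7200000 Ω.
Series: 95000000 + 7200000 = 102200000 Ω.

102200000 Ω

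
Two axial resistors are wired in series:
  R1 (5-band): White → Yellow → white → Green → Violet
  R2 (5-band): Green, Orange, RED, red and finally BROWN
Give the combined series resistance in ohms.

R1: white, yellow, white → 949; green ×10^5 → 94900000 Ω.
R2: green, orange, red → 532; red ×10^2 → 53200 Ω.
Series: 94900000 + 53200 = 94953200 Ω.

94953200 Ω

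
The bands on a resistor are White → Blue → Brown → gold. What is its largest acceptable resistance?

White → 9 (first significant figure)
Blue → 6 (second significant figure)
Brown → ×10 multiplier
Gold → ±5% tolerance
96 × 10 = 960 Ω
Largest = 960 × (1 + 5/100) = 1008 Ω.

1008 Ω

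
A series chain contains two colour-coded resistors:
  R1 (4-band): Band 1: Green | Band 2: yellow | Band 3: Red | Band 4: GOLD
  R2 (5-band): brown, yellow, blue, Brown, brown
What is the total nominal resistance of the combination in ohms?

6860 Ω

R1: green, yellow → 54; red ×10^2 → 5400 Ω.
R2: brown, yellow, blue → 146; brown ×10 → 1460 Ω.
Series: 5400 + 1460 = 6860 Ω.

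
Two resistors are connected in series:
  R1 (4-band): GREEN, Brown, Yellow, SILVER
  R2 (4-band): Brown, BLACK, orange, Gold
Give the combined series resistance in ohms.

R1: green, brown → 51; yellow ×10^4 → 510000 Ω.
R2: brown, black → 10; orange ×10^3 → 10000 Ω.
Series: 510000 + 10000 = 520000 Ω.

520000 Ω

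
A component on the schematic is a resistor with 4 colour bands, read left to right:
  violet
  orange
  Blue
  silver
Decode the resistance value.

Violet → 7 (first significant figure)
Orange → 3 (second significant figure)
Blue → ×10^6 multiplier
73 × 1000000 = 73000000 Ω

73000000 Ω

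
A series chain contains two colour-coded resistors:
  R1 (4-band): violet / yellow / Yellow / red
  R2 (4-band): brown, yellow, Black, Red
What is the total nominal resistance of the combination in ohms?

740014 Ω

R1: violet, yellow → 74; yellow ×10^4 → 740000 Ω.
R2: brown, yellow → 14; black ×1 → 14 Ω.
Series: 740000 + 14 = 740014 Ω.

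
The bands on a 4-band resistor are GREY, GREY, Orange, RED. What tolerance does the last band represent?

The last band, red, is the tolerance band.
Red corresponds to ±2%.

±2%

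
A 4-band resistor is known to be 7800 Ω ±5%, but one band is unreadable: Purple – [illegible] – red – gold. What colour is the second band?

grey

7800 Ω = 78 × 10^2.
The second band gives digit 8 of the significand, and 8 is grey.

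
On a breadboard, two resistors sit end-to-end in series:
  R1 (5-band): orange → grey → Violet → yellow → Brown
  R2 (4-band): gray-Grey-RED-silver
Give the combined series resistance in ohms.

3878800 Ω

R1: orange, grey, violet → 387; yellow ×10^4 → 3870000 Ω.
R2: grey, grey → 88; red ×10^2 → 8800 Ω.
Series: 3870000 + 8800 = 3878800 Ω.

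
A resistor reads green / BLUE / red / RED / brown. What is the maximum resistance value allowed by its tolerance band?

56762 Ω

Green → 5 (first significant figure)
Blue → 6 (second significant figure)
Red → 2 (third significant figure)
Red → ×10^2 multiplier
Brown → ±1% tolerance
562 × 100 = 56200 Ω
Maximum = 56200 × (1 + 1/100) = 56762 Ω.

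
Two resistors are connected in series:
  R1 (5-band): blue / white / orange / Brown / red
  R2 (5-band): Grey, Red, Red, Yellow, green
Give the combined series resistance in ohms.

R1: blue, white, orange → 693; brown ×10 → 6930 Ω.
R2: grey, red, red → 822; yellow ×10^4 → 8220000 Ω.
Series: 6930 + 8220000 = 8226930 Ω.

8226930 Ω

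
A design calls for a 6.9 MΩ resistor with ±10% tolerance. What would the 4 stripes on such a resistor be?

6900000 Ω = 69 × 10^5.
6 → blue
9 → white
Multiplier 10^5 → green.
±10% tolerance → silver.

blue, white, green, silver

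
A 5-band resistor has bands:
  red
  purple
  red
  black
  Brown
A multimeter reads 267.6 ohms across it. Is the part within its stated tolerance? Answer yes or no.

Red → 2 (first significant figure)
Violet → 7 (second significant figure)
Red → 2 (third significant figure)
Black → ×1 multiplier
Brown → ±1% tolerance
272 × 1 = 272 Ω
Allowed range: 269.28 Ω to 274.72 Ω.
267.6 ohms lies outside that range.

no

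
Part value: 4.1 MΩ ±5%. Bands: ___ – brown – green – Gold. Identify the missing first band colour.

yellow

4100000 Ω = 41 × 10^5.
The first band gives digit 4 of the significand, and 4 is yellow.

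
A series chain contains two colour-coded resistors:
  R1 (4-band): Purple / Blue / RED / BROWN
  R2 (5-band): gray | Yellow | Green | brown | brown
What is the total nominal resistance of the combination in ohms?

16050 Ω

R1: violet, blue → 76; red ×10^2 → 7600 Ω.
R2: grey, yellow, green → 845; brown ×10 → 8450 Ω.
Series: 7600 + 8450 = 16050 Ω.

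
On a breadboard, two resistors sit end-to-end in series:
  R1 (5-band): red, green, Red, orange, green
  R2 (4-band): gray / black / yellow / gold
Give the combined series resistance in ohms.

1052000 Ω

R1: red, green, red → 252; orange ×10^3 → 252000 Ω.
R2: grey, black → 80; yellow ×10^4 → 800000 Ω.
Series: 252000 + 800000 = 1052000 Ω.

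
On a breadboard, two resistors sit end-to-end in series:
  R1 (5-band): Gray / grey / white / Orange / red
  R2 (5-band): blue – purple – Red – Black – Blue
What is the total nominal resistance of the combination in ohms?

889672 Ω

R1: grey, grey, white → 889; orange ×10^3 → 889000 Ω.
R2: blue, violet, red → 672; black ×1 → 672 Ω.
Series: 889000 + 672 = 889672 Ω.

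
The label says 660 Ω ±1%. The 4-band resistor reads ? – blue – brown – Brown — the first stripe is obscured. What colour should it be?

blue

660 Ω = 66 × 10^1.
The first band gives digit 6 of the significand, and 6 is blue.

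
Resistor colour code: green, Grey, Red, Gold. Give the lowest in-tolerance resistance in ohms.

Green → 5 (first significant figure)
Grey → 8 (second significant figure)
Red → ×10^2 multiplier
Gold → ±5% tolerance
58 × 100 = 5800 Ω
Lowest = 5800 × (1 − 5/100) = 5510 Ω.

5510 Ω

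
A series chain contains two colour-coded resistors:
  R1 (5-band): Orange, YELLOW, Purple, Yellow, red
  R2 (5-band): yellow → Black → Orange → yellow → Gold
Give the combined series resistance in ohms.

R1: orange, yellow, violet → 347; yellow ×10^4 → 3470000 Ω.
R2: yellow, black, orange → 403; yellow ×10^4 → 4030000 Ω.
Series: 3470000 + 4030000 = 7500000 Ω.

7500000 Ω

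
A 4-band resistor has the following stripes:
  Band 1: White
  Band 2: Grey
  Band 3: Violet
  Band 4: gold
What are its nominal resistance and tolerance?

980000000 Ω ±5%

White → 9 (first significant figure)
Grey → 8 (second significant figure)
Violet → ×10^7 multiplier
Gold → ±5% tolerance
98 × 10000000 = 980000000 Ω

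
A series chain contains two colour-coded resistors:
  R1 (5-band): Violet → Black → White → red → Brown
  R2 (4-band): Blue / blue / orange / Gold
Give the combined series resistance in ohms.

136900 Ω

R1: violet, black, white → 709; red ×10^2 → 70900 Ω.
R2: blue, blue → 66; orange ×10^3 → 66000 Ω.
Series: 70900 + 66000 = 136900 Ω.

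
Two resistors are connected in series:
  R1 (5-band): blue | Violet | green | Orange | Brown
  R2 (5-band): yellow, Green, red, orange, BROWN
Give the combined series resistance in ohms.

1127000 Ω

R1: blue, violet, green → 675; orange ×10^3 → 675000 Ω.
R2: yellow, green, red → 452; orange ×10^3 → 452000 Ω.
Series: 675000 + 452000 = 1127000 Ω.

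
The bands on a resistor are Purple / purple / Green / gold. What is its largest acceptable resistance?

Violet → 7 (first significant figure)
Violet → 7 (second significant figure)
Green → ×10^5 multiplier
Gold → ±5% tolerance
77 × 100000 = 7700000 Ω
Largest = 7700000 × (1 + 5/100) = 8085000 Ω.

8085000 Ω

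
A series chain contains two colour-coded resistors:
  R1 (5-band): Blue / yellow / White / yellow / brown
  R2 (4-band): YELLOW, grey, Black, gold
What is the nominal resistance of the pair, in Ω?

R1: blue, yellow, white → 649; yellow ×10^4 → 6490000 Ω.
R2: yellow, grey → 48; black ×1 → 48 Ω.
Series: 6490000 + 48 = 6490048 Ω.

6490048 Ω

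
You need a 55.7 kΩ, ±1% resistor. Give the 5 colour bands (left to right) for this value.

55700 Ω = 557 × 10^2.
5 → green
5 → green
7 → violet
Multiplier 10^2 → red.
±1% tolerance → brown.

green, green, violet, red, brown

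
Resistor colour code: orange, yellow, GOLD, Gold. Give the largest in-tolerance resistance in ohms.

Orange → 3 (first significant figure)
Yellow → 4 (second significant figure)
Gold → ×0.1 multiplier
Gold → ±5% tolerance
34 × 0.1 = 3.4 Ω
Largest = 3.4 × (1 + 5/100) = 3.57 Ω.

3.57 Ω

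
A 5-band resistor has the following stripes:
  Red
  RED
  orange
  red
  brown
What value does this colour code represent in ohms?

22300 Ω

Red → 2 (first significant figure)
Red → 2 (second significant figure)
Orange → 3 (third significant figure)
Red → ×10^2 multiplier
223 × 100 = 22300 Ω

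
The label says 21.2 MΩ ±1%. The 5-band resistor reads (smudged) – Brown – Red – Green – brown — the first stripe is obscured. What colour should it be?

red

21200000 Ω = 212 × 10^5.
The first band gives digit 2 of the significand, and 2 is red.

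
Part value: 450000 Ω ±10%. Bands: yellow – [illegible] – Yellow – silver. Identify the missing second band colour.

450000 Ω = 45 × 10^4.
The second band gives digit 5 of the significand, and 5 is green.

green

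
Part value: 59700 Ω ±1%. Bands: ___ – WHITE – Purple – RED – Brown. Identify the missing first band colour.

green

59700 Ω = 597 × 10^2.
The first band gives digit 5 of the significand, and 5 is green.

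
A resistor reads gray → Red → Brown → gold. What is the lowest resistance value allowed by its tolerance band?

779 Ω

Grey → 8 (first significant figure)
Red → 2 (second significant figure)
Brown → ×10 multiplier
Gold → ±5% tolerance
82 × 10 = 820 Ω
Lowest = 820 × (1 − 5/100) = 779 Ω.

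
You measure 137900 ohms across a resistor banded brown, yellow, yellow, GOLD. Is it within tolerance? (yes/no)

Brown → 1 (first significant figure)
Yellow → 4 (second significant figure)
Yellow → ×10^4 multiplier
Gold → ±5% tolerance
14 × 10000 = 140000 Ω
Allowed range: 133000 Ω to 147000 Ω.
137900 ohms lies inside that range.

yes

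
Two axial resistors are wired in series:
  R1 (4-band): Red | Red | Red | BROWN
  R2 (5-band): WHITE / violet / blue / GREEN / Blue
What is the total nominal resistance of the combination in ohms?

R1: red, red → 22; red ×10^2 → 2200 Ω.
R2: white, violet, blue → 976; green ×10^5 → 97600000 Ω.
Series: 2200 + 97600000 = 97602200 Ω.

97602200 Ω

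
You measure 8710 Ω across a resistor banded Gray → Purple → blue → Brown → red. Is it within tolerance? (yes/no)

yes

Grey → 8 (first significant figure)
Violet → 7 (second significant figure)
Blue → 6 (third significant figure)
Brown → ×10 multiplier
Red → ±2% tolerance
876 × 10 = 8760 Ω
Allowed range: 8584.8 Ω to 8935.2 Ω.
8710 Ω lies inside that range.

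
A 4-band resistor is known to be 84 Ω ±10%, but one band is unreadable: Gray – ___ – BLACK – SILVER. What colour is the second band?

yellow

84 Ω = 84 × 10^0.
The second band gives digit 4 of the significand, and 4 is yellow.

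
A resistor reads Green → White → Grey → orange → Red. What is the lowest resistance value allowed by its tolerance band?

586040 Ω

Green → 5 (first significant figure)
White → 9 (second significant figure)
Grey → 8 (third significant figure)
Orange → ×10^3 multiplier
Red → ±2% tolerance
598 × 1000 = 598000 Ω
Lowest = 598000 × (1 − 2/100) = 586040 Ω.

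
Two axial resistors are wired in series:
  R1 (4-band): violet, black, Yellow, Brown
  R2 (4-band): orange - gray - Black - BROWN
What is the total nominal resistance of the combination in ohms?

700038 Ω

R1: violet, black → 70; yellow ×10^4 → 700000 Ω.
R2: orange, grey → 38; black ×1 → 38 Ω.
Series: 700000 + 38 = 700038 Ω.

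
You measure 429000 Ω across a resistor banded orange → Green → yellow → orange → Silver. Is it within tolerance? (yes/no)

Orange → 3 (first significant figure)
Green → 5 (second significant figure)
Yellow → 4 (third significant figure)
Orange → ×10^3 multiplier
Silver → ±10% tolerance
354 × 1000 = 354000 Ω
Allowed range: 318600 Ω to 389400 Ω.
429000 Ω lies outside that range.

no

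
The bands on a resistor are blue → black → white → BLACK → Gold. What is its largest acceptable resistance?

Blue → 6 (first significant figure)
Black → 0 (second significant figure)
White → 9 (third significant figure)
Black → ×1 multiplier
Gold → ±5% tolerance
609 × 1 = 609 Ω
Largest = 609 × (1 + 5/100) = 639.45 Ω.

639.45 Ω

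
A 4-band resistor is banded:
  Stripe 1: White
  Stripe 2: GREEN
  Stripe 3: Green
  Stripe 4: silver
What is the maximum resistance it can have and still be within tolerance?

10450000 Ω

White → 9 (first significant figure)
Green → 5 (second significant figure)
Green → ×10^5 multiplier
Silver → ±10% tolerance
95 × 100000 = 9500000 Ω
Maximum = 9500000 × (1 + 10/100) = 10450000 Ω.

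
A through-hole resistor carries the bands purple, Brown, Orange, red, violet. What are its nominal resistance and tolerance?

71300 Ω ±0.1%

Violet → 7 (first significant figure)
Brown → 1 (second significant figure)
Orange → 3 (third significant figure)
Red → ×10^2 multiplier
Violet → ±0.1% tolerance
713 × 100 = 71300 Ω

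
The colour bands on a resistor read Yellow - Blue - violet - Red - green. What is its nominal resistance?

46700 Ω

Yellow → 4 (first significant figure)
Blue → 6 (second significant figure)
Violet → 7 (third significant figure)
Red → ×10^2 multiplier
467 × 100 = 46700 Ω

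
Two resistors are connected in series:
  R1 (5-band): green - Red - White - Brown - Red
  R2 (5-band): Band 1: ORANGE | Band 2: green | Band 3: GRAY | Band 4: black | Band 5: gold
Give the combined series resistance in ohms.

R1: green, red, white → 529; brown ×10 → 5290 Ω.
R2: orange, green, grey → 358; black ×1 → 358 Ω.
Series: 5290 + 358 = 5648 Ω.

5648 Ω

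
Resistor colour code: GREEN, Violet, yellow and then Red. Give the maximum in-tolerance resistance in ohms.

Green → 5 (first significant figure)
Violet → 7 (second significant figure)
Yellow → ×10^4 multiplier
Red → ±2% tolerance
57 × 10000 = 570000 Ω
Maximum = 570000 × (1 + 2/100) = 581400 Ω.

581400 Ω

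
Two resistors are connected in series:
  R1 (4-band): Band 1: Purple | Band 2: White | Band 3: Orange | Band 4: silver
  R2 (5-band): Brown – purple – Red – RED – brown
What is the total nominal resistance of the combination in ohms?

96200 Ω

R1: violet, white → 79; orange ×10^3 → 79000 Ω.
R2: brown, violet, red → 172; red ×10^2 → 17200 Ω.
Series: 79000 + 17200 = 96200 Ω.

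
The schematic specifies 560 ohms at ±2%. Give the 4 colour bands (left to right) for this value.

green, blue, brown, red

560 Ω = 56 × 10^1.
5 → green
6 → blue
Multiplier 10^1 → brown.
±2% tolerance → red.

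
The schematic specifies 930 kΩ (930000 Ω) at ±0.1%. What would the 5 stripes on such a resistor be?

white, orange, black, orange, violet

930000 Ω = 930 × 10^3.
9 → white
3 → orange
0 → black
Multiplier 10^3 → orange.
±0.1% tolerance → violet.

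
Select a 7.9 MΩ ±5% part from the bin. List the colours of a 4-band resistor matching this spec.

7900000 Ω = 79 × 10^5.
7 → violet
9 → white
Multiplier 10^5 → green.
±5% tolerance → gold.

violet, white, green, gold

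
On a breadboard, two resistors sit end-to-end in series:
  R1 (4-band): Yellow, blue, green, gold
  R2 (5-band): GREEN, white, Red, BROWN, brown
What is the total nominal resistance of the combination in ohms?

4605920 Ω

R1: yellow, blue → 46; green ×10^5 → 4600000 Ω.
R2: green, white, red → 592; brown ×10 → 5920 Ω.
Series: 4600000 + 5920 = 4605920 Ω.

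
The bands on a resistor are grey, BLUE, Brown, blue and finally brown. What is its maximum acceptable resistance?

Grey → 8 (first significant figure)
Blue → 6 (second significant figure)
Brown → 1 (third significant figure)
Blue → ×10^6 multiplier
Brown → ±1% tolerance
861 × 1000000 = 861000000 Ω
Maximum = 861000000 × (1 + 1/100) = 869610000 Ω.

869610000 Ω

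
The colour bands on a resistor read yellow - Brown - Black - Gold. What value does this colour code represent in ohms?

Yellow → 4 (first significant figure)
Brown → 1 (second significant figure)
Black → ×1 multiplier
41 × 1 = 41 Ω

41 Ω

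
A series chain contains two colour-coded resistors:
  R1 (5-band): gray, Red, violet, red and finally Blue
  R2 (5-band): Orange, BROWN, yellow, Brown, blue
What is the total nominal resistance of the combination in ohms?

R1: grey, red, violet → 827; red ×10^2 → 82700 Ω.
R2: orange, brown, yellow → 314; brown ×10 → 3140 Ω.
Series: 82700 + 3140 = 85840 Ω.

85840 Ω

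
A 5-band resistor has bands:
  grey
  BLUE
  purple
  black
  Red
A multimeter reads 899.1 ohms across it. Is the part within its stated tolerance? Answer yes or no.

Grey → 8 (first significant figure)
Blue → 6 (second significant figure)
Violet → 7 (third significant figure)
Black → ×1 multiplier
Red → ±2% tolerance
867 × 1 = 867 Ω
Allowed range: 849.66 Ω to 884.34 Ω.
899.1 ohms lies outside that range.

no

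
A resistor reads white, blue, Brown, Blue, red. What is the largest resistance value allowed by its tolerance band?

White → 9 (first significant figure)
Blue → 6 (second significant figure)
Brown → 1 (third significant figure)
Blue → ×10^6 multiplier
Red → ±2% tolerance
961 × 1000000 = 961000000 Ω
Largest = 961000000 × (1 + 2/100) = 980220000 Ω.

980220000 Ω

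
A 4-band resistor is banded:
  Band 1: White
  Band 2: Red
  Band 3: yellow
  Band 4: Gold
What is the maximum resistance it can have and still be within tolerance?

White → 9 (first significant figure)
Red → 2 (second significant figure)
Yellow → ×10^4 multiplier
Gold → ±5% tolerance
92 × 10000 = 920000 Ω
Maximum = 920000 × (1 + 5/100) = 966000 Ω.

966000 Ω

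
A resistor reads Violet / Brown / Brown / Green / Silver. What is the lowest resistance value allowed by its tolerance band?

63990000 Ω

Violet → 7 (first significant figure)
Brown → 1 (second significant figure)
Brown → 1 (third significant figure)
Green → ×10^5 multiplier
Silver → ±10% tolerance
711 × 100000 = 71100000 Ω
Lowest = 71100000 × (1 − 10/100) = 63990000 Ω.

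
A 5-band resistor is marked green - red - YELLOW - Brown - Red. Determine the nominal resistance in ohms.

Green → 5 (first significant figure)
Red → 2 (second significant figure)
Yellow → 4 (third significant figure)
Brown → ×10 multiplier
524 × 10 = 5240 Ω

5240 Ω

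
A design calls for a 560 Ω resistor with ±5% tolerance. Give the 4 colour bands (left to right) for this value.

560 Ω = 56 × 10^1.
5 → green
6 → blue
Multiplier 10^1 → brown.
±5% tolerance → gold.

green, blue, brown, gold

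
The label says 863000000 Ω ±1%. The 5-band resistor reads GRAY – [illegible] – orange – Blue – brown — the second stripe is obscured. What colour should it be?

blue

863000000 Ω = 863 × 10^6.
The second band gives digit 6 of the significand, and 6 is blue.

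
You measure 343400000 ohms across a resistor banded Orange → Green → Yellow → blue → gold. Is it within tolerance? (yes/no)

yes

Orange → 3 (first significant figure)
Green → 5 (second significant figure)
Yellow → 4 (third significant figure)
Blue → ×10^6 multiplier
Gold → ±5% tolerance
354 × 1000000 = 354000000 Ω
Allowed range: 336300000 Ω to 371700000 Ω.
343400000 ohms lies inside that range.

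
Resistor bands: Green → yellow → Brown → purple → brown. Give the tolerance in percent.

The last band, brown, is the tolerance band.
Brown corresponds to ±1%.

±1%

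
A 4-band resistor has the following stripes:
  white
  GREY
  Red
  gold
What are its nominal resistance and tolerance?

White → 9 (first significant figure)
Grey → 8 (second significant figure)
Red → ×10^2 multiplier
Gold → ±5% tolerance
98 × 100 = 9800 Ω

9800 Ω ±5%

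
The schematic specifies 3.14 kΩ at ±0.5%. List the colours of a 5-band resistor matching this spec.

orange, brown, yellow, brown, green

3140 Ω = 314 × 10^1.
3 → orange
1 → brown
4 → yellow
Multiplier 10^1 → brown.
±0.5% tolerance → green.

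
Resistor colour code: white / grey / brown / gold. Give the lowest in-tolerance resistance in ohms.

931 Ω

White → 9 (first significant figure)
Grey → 8 (second significant figure)
Brown → ×10 multiplier
Gold → ±5% tolerance
98 × 10 = 980 Ω
Lowest = 980 × (1 − 5/100) = 931 Ω.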